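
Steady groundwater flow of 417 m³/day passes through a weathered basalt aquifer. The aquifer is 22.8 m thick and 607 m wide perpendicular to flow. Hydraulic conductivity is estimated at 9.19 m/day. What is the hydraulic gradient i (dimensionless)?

Cross-sectional area A = 607 × 22.8 = 13840 m².
From Q = K·A·i, i = Q / (K·A) = 417 / (9.190 × 13840) = 0.003279.

0.00328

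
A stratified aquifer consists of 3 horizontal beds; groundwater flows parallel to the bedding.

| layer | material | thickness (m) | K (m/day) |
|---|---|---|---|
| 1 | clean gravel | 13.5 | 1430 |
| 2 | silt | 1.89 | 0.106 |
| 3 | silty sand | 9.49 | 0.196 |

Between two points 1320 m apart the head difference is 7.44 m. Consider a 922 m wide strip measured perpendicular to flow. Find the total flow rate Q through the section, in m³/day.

Flow is parallel to layering, so each bed carries its own Darcy discharge and the transmissivities add.
Σ(K_i·b_i) = 1430×13.5 + 0.106×1.89 + 0.196×9.49 = 19307 m²/day.
Hydraulic gradient i = Δh / L = 7.44 / 1320 = 0.005636.
Q = Σ(K_i·b_i) · W · i = 19307 × 922 × 0.005636 = 1.003e+05 m³/day.

100000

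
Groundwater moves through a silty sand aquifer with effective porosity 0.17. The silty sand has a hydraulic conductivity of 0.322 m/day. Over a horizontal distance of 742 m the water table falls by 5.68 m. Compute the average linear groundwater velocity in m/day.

Hydraulic gradient i = Δh / L = 5.68 / 742 = 0.007655.
Darcy flux q = K · i = 0.3220 × 0.007655 = 0.002465 m/day.
Seepage velocity v = q / n_e = 0.002465 / 0.17 = 0.01450 m/day.

0.0145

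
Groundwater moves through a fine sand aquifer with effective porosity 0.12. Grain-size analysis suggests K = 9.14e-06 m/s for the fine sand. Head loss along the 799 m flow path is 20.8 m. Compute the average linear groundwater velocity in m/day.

Convert K: 9.14e-06 m/s × 86400 = 0.7897 m/day.
Hydraulic gradient i = Δh / L = 20.8 / 799 = 0.02603.
Darcy flux q = K · i = 0.7897 × 0.02603 = 0.02056 m/day.
Seepage velocity v = q / n_e = 0.02056 / 0.12 = 0.1713 m/day.

0.171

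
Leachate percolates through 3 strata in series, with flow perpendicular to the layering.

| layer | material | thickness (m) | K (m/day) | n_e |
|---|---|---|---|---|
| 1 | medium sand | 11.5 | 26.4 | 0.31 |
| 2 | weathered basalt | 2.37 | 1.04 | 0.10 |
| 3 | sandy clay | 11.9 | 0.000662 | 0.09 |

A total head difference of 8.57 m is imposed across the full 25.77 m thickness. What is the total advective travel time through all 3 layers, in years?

28.0

With flow normal to the layers, continuity requires the same specific discharge q through every layer.
Σ(b_i/K_i) = 11.5/26.4 + 2.37/1.04 + 11.9/0.000662 = 17979 d.
q = Δh / Σ(b_i/K_i) = 8.57 / 17979 = 0.0004767 m/day.
In each layer the seepage velocity is v_i = q/n_i, so the layer transit time is t_i = b_i·n_i / q:
  layer 1 (medium sand): t_1 = 11.5 × 0.31 / 0.0004767 = 7479 d
  layer 2 (weathered basalt): t_2 = 2.37 × 0.10 / 0.0004767 = 497.2 d
  layer 3 (sandy clay): t_3 = 11.9 × 0.09 / 0.0004767 = 2247 d
Total t = Σ t_i = 10223 days = 27.99 years.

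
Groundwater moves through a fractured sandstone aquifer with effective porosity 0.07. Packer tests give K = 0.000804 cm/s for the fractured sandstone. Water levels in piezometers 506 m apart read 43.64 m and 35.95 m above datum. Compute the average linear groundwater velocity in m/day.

0.151

Convert K: 0.000804 cm/s × 864 = 0.6947 m/day.
Hydraulic gradient i = (43.64 − 35.95) / 506 = 7.69 / 506 = 0.01520.
Darcy flux q = K · i = 0.6947 × 0.01520 = 0.01056 m/day.
Seepage velocity v = q / n_e = 0.01056 / 0.07 = 0.1508 m/day.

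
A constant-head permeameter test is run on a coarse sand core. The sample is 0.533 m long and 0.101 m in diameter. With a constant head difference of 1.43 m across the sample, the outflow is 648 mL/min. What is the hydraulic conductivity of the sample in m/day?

Cross-sectional area A = π·(d/2)² = π × (0.101/2)² = 0.008012 m².
Convert discharge: 648 mL/min = 1.080e-05 m³/s.
Darcy's law rearranged: K = Q·L / (A·Δh) = 1.080e-05 × 0.533 / (0.008012 × 1.43) = 0.0005024 m/s = 43.41 m/day.

43.4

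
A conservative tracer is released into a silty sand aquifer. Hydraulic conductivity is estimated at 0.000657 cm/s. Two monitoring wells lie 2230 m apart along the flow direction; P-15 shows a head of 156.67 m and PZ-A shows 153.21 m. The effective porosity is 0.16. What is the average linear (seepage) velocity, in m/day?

Convert K: 0.000657 cm/s × 864 = 0.5676 m/day.
Hydraulic gradient i = (156.67 − 153.21) / 2230 = 3.46 / 2230 = 0.001552.
Darcy flux q = K · i = 0.5676 × 0.001552 = 0.0008807 m/day.
Seepage velocity v = q / n_e = 0.0008807 / 0.16 = 0.005505 m/day.

0.00550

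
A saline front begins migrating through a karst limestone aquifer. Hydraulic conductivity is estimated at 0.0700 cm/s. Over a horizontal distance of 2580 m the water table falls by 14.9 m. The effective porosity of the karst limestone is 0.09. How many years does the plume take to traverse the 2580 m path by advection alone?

Convert K: 0.0700 cm/s × 864 = 60.48 m/day.
Hydraulic gradient i = Δh / L = 14.9 / 2580 = 0.005775.
Darcy flux q = K · i = 60.48 × 0.005775 = 0.3493 m/day.
Seepage velocity v = q / n_e = 0.3493 / 0.09 = 3.881 m/day.
Travel time t = L / v = 2580 / 3.881 = 664.8 days = 1.820 years.

1.82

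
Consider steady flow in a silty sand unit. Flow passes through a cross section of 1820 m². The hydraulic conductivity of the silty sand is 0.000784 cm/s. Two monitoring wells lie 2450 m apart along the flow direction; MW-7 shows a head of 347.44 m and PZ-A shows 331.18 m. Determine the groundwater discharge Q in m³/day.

Convert K: 0.000784 cm/s × 864 = 0.6774 m/day.
Hydraulic gradient i = (347.44 − 331.18) / 2450 = 16.26 / 2450 = 0.006637.
Darcy's law: Q = K · A · i = 0.6774 × 1820 × 0.006637 = 8.182 m³/day.

8.18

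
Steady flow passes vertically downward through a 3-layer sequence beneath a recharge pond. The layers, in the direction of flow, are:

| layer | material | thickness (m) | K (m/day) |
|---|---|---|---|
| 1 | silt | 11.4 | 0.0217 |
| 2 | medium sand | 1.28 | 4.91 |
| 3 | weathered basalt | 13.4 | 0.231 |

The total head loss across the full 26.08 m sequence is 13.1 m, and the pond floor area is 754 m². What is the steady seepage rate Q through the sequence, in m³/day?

16.9

Flow is perpendicular to layering, so the layers act in series and the equivalent K is the thickness-weighted harmonic mean.
Total thickness L = 11.4 + 1.28 + 13.4 = 26.08 m.
Σ(b_i/K_i) = 11.4/0.0217 + 1.28/4.91 + 13.4/0.231 = 583.6 d.
K_eq = L / Σ(b_i/K_i) = 26.08 / 583.6 = 0.04469 m/day.
Q = K_eq · A · (Δh/L) = 0.04469 × 754 × (13.1/26.08) = 16.92 m³/day.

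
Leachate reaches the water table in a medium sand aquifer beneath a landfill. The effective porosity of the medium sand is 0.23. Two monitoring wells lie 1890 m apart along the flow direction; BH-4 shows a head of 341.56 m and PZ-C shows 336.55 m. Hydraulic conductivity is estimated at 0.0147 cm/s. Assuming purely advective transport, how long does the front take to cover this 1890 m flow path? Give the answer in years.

Convert K: 0.0147 cm/s × 864 = 12.70 m/day.
Hydraulic gradient i = (341.56 − 336.55) / 1890 = 5.01 / 1890 = 0.002651.
Darcy flux q = K · i = 12.70 × 0.002651 = 0.03367 m/day.
Seepage velocity v = q / n_e = 0.03367 / 0.23 = 0.1464 m/day.
Travel time t = L / v = 1890 / 0.1464 = 12912 days = 35.35 years.

35.4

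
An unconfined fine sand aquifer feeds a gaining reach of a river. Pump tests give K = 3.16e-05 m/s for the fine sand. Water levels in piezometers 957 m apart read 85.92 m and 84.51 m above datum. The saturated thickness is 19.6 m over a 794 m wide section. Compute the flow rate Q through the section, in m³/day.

62.6

Convert K: 3.16e-05 m/s × 86400 = 2.730 m/day.
Cross-sectional area A = 794 × 19.6 = 15562 m².
Hydraulic gradient i = (85.92 − 84.51) / 957 = 1.41 / 957 = 0.001473.
Darcy's law: Q = K · A · i = 2.730 × 15562 × 0.001473 = 62.60 m³/day.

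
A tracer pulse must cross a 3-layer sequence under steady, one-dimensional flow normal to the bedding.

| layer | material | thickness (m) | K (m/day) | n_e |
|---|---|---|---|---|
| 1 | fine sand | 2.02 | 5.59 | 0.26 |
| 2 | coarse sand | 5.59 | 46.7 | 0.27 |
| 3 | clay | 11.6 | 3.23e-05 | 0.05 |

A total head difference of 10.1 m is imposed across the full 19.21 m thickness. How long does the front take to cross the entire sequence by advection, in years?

With flow normal to the layers, continuity requires the same specific discharge q through every layer.
Σ(b_i/K_i) = 2.02/5.59 + 5.59/46.7 + 11.6/3.23e-05 = 3.591e+05 d.
q = Δh / Σ(b_i/K_i) = 10.1 / 3.591e+05 = 2.812e-05 m/day.
In each layer the seepage velocity is v_i = q/n_i, so the layer transit time is t_i = b_i·n_i / q:
  layer 1 (fine sand): t_1 = 2.02 × 0.26 / 2.812e-05 = 18675 d
  layer 2 (coarse sand): t_2 = 5.59 × 0.27 / 2.812e-05 = 53667 d
  layer 3 (clay): t_3 = 11.6 × 0.05 / 2.812e-05 = 20624 d
Total t = Σ t_i = 92966 days = 254.5 years.

255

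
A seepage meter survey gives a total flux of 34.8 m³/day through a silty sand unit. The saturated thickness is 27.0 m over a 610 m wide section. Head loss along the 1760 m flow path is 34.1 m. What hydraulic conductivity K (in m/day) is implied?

0.109

Cross-sectional area A = 610 × 27.0 = 16470 m².
Hydraulic gradient i = Δh / L = 34.1 / 1760 = 0.01937.
From Q = K·A·i, K = Q / (A·i) = 34.8 / (16470 × 0.01937) = 0.1091 m/day.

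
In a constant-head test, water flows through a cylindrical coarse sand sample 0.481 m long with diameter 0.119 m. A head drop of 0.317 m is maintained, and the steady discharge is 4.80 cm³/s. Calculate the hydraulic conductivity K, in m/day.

56.6

Cross-sectional area A = π·(d/2)² = π × (0.119/2)² = 0.01112 m².
Convert discharge: 4.80 cm³/s = 4.800e-06 m³/s.
Darcy's law rearranged: K = Q·L / (A·Δh) = 4.800e-06 × 0.481 / (0.01112 × 0.317) = 0.0006549 m/s = 56.58 m/day.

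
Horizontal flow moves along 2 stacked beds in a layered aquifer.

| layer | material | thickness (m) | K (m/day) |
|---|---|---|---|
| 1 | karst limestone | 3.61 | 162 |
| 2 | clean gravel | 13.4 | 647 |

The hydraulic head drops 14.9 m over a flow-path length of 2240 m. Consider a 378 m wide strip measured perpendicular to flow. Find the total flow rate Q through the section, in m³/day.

Flow is parallel to layering, so each bed carries its own Darcy discharge and the transmissivities add.
Σ(K_i·b_i) = 162×3.61 + 647×13.4 = 9255 m²/day.
Hydraulic gradient i = Δh / L = 14.9 / 2240 = 0.006652.
Q = Σ(K_i·b_i) · W · i = 9255 × 378 × 0.006652 = 23270 m³/day.

23300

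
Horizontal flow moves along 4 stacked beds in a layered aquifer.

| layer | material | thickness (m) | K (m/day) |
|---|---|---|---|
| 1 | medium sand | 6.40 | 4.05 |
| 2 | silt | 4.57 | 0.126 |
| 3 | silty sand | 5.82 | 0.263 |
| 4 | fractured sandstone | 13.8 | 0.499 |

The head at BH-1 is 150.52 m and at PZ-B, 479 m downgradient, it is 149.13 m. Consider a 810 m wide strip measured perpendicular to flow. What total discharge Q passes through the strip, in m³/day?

82.1

Flow is parallel to layering, so each bed carries its own Darcy discharge and the transmissivities add.
Σ(K_i·b_i) = 4.05×6.40 + 0.126×4.57 + 0.263×5.82 + 0.499×13.8 = 34.91 m²/day.
Hydraulic gradient i = (150.52 − 149.13) / 479 = 1.39 / 479 = 0.002902.
Q = Σ(K_i·b_i) · W · i = 34.91 × 810 × 0.002902 = 82.06 m³/day.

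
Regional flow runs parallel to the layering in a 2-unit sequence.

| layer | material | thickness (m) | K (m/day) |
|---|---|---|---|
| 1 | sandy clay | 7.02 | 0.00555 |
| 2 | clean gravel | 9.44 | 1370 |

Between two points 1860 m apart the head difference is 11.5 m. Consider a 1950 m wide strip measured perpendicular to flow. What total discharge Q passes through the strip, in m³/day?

156000

Flow is parallel to layering, so each bed carries its own Darcy discharge and the transmissivities add.
Σ(K_i·b_i) = 0.00555×7.02 + 1370×9.44 = 12933 m²/day.
Hydraulic gradient i = Δh / L = 11.5 / 1860 = 0.006183.
Q = Σ(K_i·b_i) · W · i = 12933 × 1950 × 0.006183 = 1.559e+05 m³/day.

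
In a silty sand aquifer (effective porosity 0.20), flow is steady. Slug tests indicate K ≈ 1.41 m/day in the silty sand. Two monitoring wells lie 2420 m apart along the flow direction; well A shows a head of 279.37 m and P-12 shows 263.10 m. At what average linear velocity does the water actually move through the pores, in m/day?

0.0474

Hydraulic gradient i = (279.37 − 263.10) / 2420 = 16.27 / 2420 = 0.006723.
Darcy flux q = K · i = 1.410 × 0.006723 = 0.009480 m/day.
Seepage velocity v = q / n_e = 0.009480 / 0.20 = 0.04740 m/day.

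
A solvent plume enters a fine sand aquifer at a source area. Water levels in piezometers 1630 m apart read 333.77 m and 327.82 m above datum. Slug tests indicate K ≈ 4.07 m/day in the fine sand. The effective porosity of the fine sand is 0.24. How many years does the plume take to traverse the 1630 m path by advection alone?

72.1

Hydraulic gradient i = (333.77 − 327.82) / 1630 = 5.95 / 1630 = 0.003650.
Darcy flux q = K · i = 4.070 × 0.003650 = 0.01486 m/day.
Seepage velocity v = q / n_e = 0.01486 / 0.24 = 0.06190 m/day.
Travel time t = L / v = 1630 / 0.06190 = 26331 days = 72.09 years.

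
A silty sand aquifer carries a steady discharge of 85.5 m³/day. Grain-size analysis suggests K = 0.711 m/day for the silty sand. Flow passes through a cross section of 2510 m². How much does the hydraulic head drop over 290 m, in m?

From Q = K·A·i, i = Q / (K·A) = 85.5 / (0.7110 × 2510) = 0.04791.
Head loss Δh = i · L = 0.04791 × 290 = 13.89 m.

13.9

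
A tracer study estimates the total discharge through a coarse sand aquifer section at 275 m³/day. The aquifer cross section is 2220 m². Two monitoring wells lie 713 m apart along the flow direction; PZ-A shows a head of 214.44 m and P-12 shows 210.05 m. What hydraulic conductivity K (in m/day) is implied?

Hydraulic gradient i = (214.44 − 210.05) / 713 = 4.39 / 713 = 0.006157.
From Q = K·A·i, K = Q / (A·i) = 275 / (2220 × 0.006157) = 20.12 m/day.

20.1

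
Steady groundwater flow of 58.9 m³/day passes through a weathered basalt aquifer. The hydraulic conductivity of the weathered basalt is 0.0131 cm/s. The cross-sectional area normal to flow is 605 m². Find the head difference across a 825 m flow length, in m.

7.10

Convert K: 0.0131 cm/s × 864 = 11.32 m/day.
From Q = K·A·i, i = Q / (K·A) = 58.9 / (11.32 × 605.0) = 0.008602.
Head loss Δh = i · L = 0.008602 × 825 = 7.096 m.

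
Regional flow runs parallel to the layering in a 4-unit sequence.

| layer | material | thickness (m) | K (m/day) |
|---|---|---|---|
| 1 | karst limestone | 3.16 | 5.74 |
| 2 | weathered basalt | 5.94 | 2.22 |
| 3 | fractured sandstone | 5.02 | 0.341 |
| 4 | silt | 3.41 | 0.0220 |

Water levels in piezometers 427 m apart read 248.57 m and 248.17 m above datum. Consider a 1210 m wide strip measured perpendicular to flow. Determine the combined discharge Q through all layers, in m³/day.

Flow is parallel to layering, so each bed carries its own Darcy discharge and the transmissivities add.
Σ(K_i·b_i) = 5.74×3.16 + 2.22×5.94 + 0.341×5.02 + 0.0220×3.41 = 33.11 m²/day.
Hydraulic gradient i = (248.57 − 248.17) / 427 = 0.4 / 427 = 0.0009368.
Q = Σ(K_i·b_i) · W · i = 33.11 × 1210 × 0.0009368 = 37.53 m³/day.

37.5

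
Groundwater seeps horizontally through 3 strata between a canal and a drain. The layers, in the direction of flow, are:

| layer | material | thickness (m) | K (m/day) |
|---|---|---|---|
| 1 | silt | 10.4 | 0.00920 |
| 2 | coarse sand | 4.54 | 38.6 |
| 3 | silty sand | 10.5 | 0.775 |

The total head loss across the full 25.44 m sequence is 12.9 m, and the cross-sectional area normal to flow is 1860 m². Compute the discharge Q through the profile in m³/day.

Flow is perpendicular to layering, so the layers act in series and the equivalent K is the thickness-weighted harmonic mean.
Total thickness L = 10.4 + 4.54 + 10.5 = 25.44 m.
Σ(b_i/K_i) = 10.4/0.00920 + 4.54/38.6 + 10.5/0.775 = 1144 d.
K_eq = L / Σ(b_i/K_i) = 25.44 / 1144 = 0.02224 m/day.
Q = K_eq · A · (Δh/L) = 0.02224 × 1860 × (12.9/25.44) = 20.97 m³/day.

21.0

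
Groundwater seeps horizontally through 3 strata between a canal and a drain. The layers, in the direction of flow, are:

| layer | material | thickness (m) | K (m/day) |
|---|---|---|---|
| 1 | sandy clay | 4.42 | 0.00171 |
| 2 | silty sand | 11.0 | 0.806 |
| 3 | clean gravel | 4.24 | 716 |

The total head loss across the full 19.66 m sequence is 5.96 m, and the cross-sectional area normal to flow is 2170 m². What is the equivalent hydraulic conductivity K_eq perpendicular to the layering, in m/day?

Flow is perpendicular to layering, so the layers act in series and the equivalent K is the thickness-weighted harmonic mean.
Total thickness L = 4.42 + 11.0 + 4.24 = 19.66 m.
Σ(b_i/K_i) = 4.42/0.00171 + 11.0/0.806 + 4.24/716 = 2598 d.
K_eq = L / Σ(b_i/K_i) = 19.66 / 2598 = 0.007566 m/day.

0.00757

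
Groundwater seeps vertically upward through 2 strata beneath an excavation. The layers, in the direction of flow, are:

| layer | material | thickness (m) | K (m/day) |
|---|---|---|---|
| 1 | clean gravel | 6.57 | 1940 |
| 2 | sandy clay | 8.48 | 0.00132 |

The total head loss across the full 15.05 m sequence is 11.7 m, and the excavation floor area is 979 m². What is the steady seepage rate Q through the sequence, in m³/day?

1.78

Flow is perpendicular to layering, so the layers act in series and the equivalent K is the thickness-weighted harmonic mean.
Total thickness L = 6.57 + 8.48 = 15.05 m.
Σ(b_i/K_i) = 6.57/1940 + 8.48/0.00132 = 6424 d.
K_eq = L / Σ(b_i/K_i) = 15.05 / 6424 = 0.002343 m/day.
Q = K_eq · A · (Δh/L) = 0.002343 × 979 × (11.7/15.05) = 1.783 m³/day.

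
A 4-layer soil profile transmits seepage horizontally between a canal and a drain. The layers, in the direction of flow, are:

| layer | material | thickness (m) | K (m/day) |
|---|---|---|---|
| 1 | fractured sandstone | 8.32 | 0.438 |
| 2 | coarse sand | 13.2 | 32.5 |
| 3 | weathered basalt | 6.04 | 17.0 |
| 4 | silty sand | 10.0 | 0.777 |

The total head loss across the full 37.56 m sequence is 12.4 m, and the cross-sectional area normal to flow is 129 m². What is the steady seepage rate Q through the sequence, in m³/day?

49.0

Flow is perpendicular to layering, so the layers act in series and the equivalent K is the thickness-weighted harmonic mean.
Total thickness L = 8.32 + 13.2 + 6.04 + 10.0 = 37.56 m.
Σ(b_i/K_i) = 8.32/0.438 + 13.2/32.5 + 6.04/17.0 + 10.0/0.777 = 32.63 d.
K_eq = L / Σ(b_i/K_i) = 37.56 / 32.63 = 1.151 m/day.
Q = K_eq · A · (Δh/L) = 1.151 × 129 × (12.4/37.56) = 49.03 m³/day.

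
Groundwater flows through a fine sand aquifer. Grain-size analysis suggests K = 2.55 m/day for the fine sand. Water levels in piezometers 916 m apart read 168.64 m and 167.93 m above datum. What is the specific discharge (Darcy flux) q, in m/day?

Hydraulic gradient i = (168.64 − 167.93) / 916 = 0.71 / 916 = 0.0007751.
Specific discharge q = K · i = 2.550 × 0.0007751 = 0.001977 m/day.

0.00198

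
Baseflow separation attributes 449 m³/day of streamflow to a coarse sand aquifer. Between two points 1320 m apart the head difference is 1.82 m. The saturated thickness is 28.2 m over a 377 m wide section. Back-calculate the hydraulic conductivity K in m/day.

30.6

Cross-sectional area A = 377 × 28.2 = 10631 m².
Hydraulic gradient i = Δh / L = 1.82 / 1320 = 0.001379.
From Q = K·A·i, K = Q / (A·i) = 449 / (10631 × 0.001379) = 30.63 m/day.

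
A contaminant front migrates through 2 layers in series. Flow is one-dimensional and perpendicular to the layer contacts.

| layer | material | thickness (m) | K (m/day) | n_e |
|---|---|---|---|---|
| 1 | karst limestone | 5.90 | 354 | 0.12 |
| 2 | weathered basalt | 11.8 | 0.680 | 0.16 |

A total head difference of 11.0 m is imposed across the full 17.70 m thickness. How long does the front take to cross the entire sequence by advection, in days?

4.10

With flow normal to the layers, continuity requires the same specific discharge q through every layer.
Σ(b_i/K_i) = 5.90/354 + 11.8/0.680 = 17.37 d.
q = Δh / Σ(b_i/K_i) = 11.0 / 17.37 = 0.6333 m/day.
In each layer the seepage velocity is v_i = q/n_i, so the layer transit time is t_i = b_i·n_i / q:
  layer 1 (karst limestone): t_1 = 5.90 × 0.12 / 0.6333 = 1.118 d
  layer 2 (weathered basalt): t_2 = 11.8 × 0.16 / 0.6333 = 2.981 d
Total t = Σ t_i = 4.099 days.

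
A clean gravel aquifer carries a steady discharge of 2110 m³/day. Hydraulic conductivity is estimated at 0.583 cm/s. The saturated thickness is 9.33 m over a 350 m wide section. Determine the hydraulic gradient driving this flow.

0.00128

Convert K: 0.583 cm/s × 864 = 503.7 m/day.
Cross-sectional area A = 350 × 9.33 = 3266 m².
From Q = K·A·i, i = Q / (K·A) = 2110 / (503.7 × 3266) = 0.001283.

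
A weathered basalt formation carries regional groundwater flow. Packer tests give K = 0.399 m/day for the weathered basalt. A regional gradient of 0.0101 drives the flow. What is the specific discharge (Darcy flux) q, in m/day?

0.00403

Hydraulic gradient i = 0.0101.
Specific discharge q = K · i = 0.3990 × 0.01010 = 0.004030 m/day.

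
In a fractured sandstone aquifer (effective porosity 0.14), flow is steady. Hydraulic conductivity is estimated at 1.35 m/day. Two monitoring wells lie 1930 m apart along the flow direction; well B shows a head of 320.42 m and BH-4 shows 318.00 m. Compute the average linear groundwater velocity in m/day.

0.0121

Hydraulic gradient i = (320.42 − 318.00) / 1930 = 2.42 / 1930 = 0.001254.
Darcy flux q = K · i = 1.350 × 0.001254 = 0.001693 m/day.
Seepage velocity v = q / n_e = 0.001693 / 0.14 = 0.01209 m/day.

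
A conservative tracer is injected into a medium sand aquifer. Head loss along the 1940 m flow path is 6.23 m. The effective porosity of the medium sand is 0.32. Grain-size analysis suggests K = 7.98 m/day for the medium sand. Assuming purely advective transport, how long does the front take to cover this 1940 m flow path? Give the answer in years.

66.3

Hydraulic gradient i = Δh / L = 6.23 / 1940 = 0.003211.
Darcy flux q = K · i = 7.980 × 0.003211 = 0.02563 m/day.
Seepage velocity v = q / n_e = 0.02563 / 0.32 = 0.08008 m/day.
Travel time t = L / v = 1940 / 0.08008 = 24225 days = 66.32 years.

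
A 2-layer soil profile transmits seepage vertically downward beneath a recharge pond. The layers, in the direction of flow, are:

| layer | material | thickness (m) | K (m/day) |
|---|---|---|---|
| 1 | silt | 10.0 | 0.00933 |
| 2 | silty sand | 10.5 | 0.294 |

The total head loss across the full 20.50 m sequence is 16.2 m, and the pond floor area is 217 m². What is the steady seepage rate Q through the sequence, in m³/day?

3.17

Flow is perpendicular to layering, so the layers act in series and the equivalent K is the thickness-weighted harmonic mean.
Total thickness L = 10.0 + 10.5 = 20.50 m.
Σ(b_i/K_i) = 10.0/0.00933 + 10.5/0.294 = 1108 d.
K_eq = L / Σ(b_i/K_i) = 20.50 / 1108 = 0.01851 m/day.
Q = K_eq · A · (Δh/L) = 0.01851 × 217 × (16.2/20.50) = 3.174 m³/day.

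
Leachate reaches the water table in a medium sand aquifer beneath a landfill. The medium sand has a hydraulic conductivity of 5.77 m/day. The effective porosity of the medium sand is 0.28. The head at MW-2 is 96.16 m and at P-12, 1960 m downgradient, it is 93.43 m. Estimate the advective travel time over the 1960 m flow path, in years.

Hydraulic gradient i = (96.16 − 93.43) / 1960 = 2.73 / 1960 = 0.001393.
Darcy flux q = K · i = 5.770 × 0.001393 = 0.008037 m/day.
Seepage velocity v = q / n_e = 0.008037 / 0.28 = 0.02870 m/day.
Travel time t = L / v = 1960 / 0.02870 = 68286 days = 187.0 years.

187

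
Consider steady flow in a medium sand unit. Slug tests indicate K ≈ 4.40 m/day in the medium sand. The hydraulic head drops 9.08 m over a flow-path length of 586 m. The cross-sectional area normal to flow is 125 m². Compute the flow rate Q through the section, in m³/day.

8.52

Hydraulic gradient i = Δh / L = 9.08 / 586 = 0.01549.
Darcy's law: Q = K · A · i = 4.400 × 125.0 × 0.01549 = 8.522 m³/day.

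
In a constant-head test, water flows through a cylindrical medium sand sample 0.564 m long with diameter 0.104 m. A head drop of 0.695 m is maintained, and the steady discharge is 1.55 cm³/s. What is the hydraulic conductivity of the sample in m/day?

12.8

Cross-sectional area A = π·(d/2)² = π × (0.104/2)² = 0.008495 m².
Convert discharge: 1.55 cm³/s = 1.550e-06 m³/s.
Darcy's law rearranged: K = Q·L / (A·Δh) = 1.550e-06 × 0.564 / (0.008495 × 0.695) = 0.0001481 m/s = 12.79 m/day.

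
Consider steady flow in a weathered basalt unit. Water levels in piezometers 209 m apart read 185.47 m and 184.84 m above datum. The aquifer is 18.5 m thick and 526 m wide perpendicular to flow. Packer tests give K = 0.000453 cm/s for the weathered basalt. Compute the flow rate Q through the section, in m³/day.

Convert K: 0.000453 cm/s × 864 = 0.3914 m/day.
Cross-sectional area A = 526 × 18.5 = 9731 m².
Hydraulic gradient i = (185.47 − 184.84) / 209 = 0.63 / 209 = 0.003014.
Darcy's law: Q = K · A · i = 0.3914 × 9731 × 0.003014 = 11.48 m³/day.

11.5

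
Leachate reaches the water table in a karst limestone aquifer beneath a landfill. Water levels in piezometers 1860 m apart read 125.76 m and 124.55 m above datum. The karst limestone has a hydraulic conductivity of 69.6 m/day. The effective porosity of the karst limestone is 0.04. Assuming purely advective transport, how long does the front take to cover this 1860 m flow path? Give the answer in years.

Hydraulic gradient i = (125.76 − 124.55) / 1860 = 1.21 / 1860 = 0.0006505.
Darcy flux q = K · i = 69.60 × 0.0006505 = 0.04528 m/day.
Seepage velocity v = q / n_e = 0.04528 / 0.04 = 1.132 m/day.
Travel time t = L / v = 1860 / 1.132 = 1643 days = 4.499 years.

4.50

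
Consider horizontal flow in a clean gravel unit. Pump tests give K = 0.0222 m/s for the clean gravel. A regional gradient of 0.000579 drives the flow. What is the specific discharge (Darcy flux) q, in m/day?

Convert K: 0.0222 m/s × 86400 = 1918 m/day.
Hydraulic gradient i = 0.000579.
Specific discharge q = K · i = 1918 × 0.0005790 = 1.111 m/day.

1.11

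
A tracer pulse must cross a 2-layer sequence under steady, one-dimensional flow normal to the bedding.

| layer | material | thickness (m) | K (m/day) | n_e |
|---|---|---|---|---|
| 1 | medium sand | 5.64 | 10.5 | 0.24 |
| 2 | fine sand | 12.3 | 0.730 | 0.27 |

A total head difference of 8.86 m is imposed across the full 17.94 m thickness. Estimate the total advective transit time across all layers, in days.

9.17

With flow normal to the layers, continuity requires the same specific discharge q through every layer.
Σ(b_i/K_i) = 5.64/10.5 + 12.3/0.730 = 17.39 d.
q = Δh / Σ(b_i/K_i) = 8.86 / 17.39 = 0.5096 m/day.
In each layer the seepage velocity is v_i = q/n_i, so the layer transit time is t_i = b_i·n_i / q:
  layer 1 (medium sand): t_1 = 5.64 × 0.24 / 0.5096 = 2.656 d
  layer 2 (fine sand): t_2 = 12.3 × 0.27 / 0.5096 = 6.517 d
Total t = Σ t_i = 9.173 days.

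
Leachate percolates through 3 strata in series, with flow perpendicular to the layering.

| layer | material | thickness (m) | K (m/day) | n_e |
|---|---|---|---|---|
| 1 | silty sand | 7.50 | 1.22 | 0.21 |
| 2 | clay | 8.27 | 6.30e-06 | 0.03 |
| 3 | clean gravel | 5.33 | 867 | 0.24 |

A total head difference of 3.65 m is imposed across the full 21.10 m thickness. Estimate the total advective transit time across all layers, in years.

With flow normal to the layers, continuity requires the same specific discharge q through every layer.
Σ(b_i/K_i) = 7.50/1.22 + 8.27/6.30e-06 + 5.33/867 = 1.313e+06 d.
q = Δh / Σ(b_i/K_i) = 3.65 / 1.313e+06 = 2.781e-06 m/day.
In each layer the seepage velocity is v_i = q/n_i, so the layer transit time is t_i = b_i·n_i / q:
  layer 1 (silty sand): t_1 = 7.50 × 0.21 / 2.781e-06 = 5.664e+05 d
  layer 2 (clay): t_2 = 8.27 × 0.03 / 2.781e-06 = 89228 d
  layer 3 (clean gravel): t_3 = 5.33 × 0.24 / 2.781e-06 = 4.601e+05 d
Total t = Σ t_i = 1.116e+06 days = 3055 years.

3050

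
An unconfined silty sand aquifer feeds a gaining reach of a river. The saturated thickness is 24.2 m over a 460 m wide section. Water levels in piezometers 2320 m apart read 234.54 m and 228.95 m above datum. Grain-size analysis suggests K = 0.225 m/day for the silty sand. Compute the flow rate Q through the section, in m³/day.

6.04

Cross-sectional area A = 460 × 24.2 = 11132 m².
Hydraulic gradient i = (234.54 − 228.95) / 2320 = 5.59 / 2320 = 0.002409.
Darcy's law: Q = K · A · i = 0.2250 × 11132 × 0.002409 = 6.035 m³/day.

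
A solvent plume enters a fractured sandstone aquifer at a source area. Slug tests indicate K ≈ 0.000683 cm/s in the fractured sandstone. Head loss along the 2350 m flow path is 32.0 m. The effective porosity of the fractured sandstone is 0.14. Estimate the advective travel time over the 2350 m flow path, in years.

Convert K: 0.000683 cm/s × 864 = 0.5901 m/day.
Hydraulic gradient i = Δh / L = 32.0 / 2350 = 0.01362.
Darcy flux q = K · i = 0.5901 × 0.01362 = 0.008036 m/day.
Seepage velocity v = q / n_e = 0.008036 / 0.14 = 0.05740 m/day.
Travel time t = L / v = 2350 / 0.05740 = 40943 days = 112.1 years.

112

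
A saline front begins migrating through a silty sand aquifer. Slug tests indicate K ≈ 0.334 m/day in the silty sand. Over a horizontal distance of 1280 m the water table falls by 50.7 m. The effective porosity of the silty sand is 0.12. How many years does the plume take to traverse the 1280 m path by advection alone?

31.8

Hydraulic gradient i = Δh / L = 50.7 / 1280 = 0.03961.
Darcy flux q = K · i = 0.3340 × 0.03961 = 0.01323 m/day.
Seepage velocity v = q / n_e = 0.01323 / 0.12 = 0.1102 m/day.
Travel time t = L / v = 1280 / 0.1102 = 11610 days = 31.79 years.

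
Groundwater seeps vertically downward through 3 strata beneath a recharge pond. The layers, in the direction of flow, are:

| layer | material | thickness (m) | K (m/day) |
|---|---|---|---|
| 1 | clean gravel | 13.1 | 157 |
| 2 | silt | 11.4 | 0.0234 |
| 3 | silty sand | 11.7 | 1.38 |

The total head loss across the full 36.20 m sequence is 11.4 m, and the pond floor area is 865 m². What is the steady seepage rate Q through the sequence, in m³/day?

19.9

Flow is perpendicular to layering, so the layers act in series and the equivalent K is the thickness-weighted harmonic mean.
Total thickness L = 13.1 + 11.4 + 11.7 = 36.20 m.
Σ(b_i/K_i) = 13.1/157 + 11.4/0.0234 + 11.7/1.38 = 495.7 d.
K_eq = L / Σ(b_i/K_i) = 36.20 / 495.7 = 0.07302 m/day.
Q = K_eq · A · (Δh/L) = 0.07302 × 865 × (11.4/36.20) = 19.89 m³/day.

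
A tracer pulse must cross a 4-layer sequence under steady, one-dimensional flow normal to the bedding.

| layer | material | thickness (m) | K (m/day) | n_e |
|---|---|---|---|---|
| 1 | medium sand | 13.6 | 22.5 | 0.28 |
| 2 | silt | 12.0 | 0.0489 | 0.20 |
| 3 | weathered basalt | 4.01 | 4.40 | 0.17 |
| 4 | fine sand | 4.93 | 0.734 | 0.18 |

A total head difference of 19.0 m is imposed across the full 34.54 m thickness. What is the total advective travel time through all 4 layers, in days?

104

With flow normal to the layers, continuity requires the same specific discharge q through every layer.
Σ(b_i/K_i) = 13.6/22.5 + 12.0/0.0489 + 4.01/4.40 + 4.93/0.734 = 253.6 d.
q = Δh / Σ(b_i/K_i) = 19.0 / 253.6 = 0.07491 m/day.
In each layer the seepage velocity is v_i = q/n_i, so the layer transit time is t_i = b_i·n_i / q:
  layer 1 (medium sand): t_1 = 13.6 × 0.28 / 0.07491 = 50.83 d
  layer 2 (silt): t_2 = 12.0 × 0.20 / 0.07491 = 32.04 d
  layer 3 (weathered basalt): t_3 = 4.01 × 0.17 / 0.07491 = 9.100 d
  layer 4 (fine sand): t_4 = 4.93 × 0.18 / 0.07491 = 11.85 d
Total t = Σ t_i = 103.8 days.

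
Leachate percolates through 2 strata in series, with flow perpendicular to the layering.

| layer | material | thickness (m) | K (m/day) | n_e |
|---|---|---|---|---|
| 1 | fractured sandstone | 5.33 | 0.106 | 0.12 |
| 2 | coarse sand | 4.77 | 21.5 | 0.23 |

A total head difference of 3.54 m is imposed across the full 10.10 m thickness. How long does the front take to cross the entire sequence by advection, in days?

With flow normal to the layers, continuity requires the same specific discharge q through every layer.
Σ(b_i/K_i) = 5.33/0.106 + 4.77/21.5 = 50.50 d.
q = Δh / Σ(b_i/K_i) = 3.54 / 50.50 = 0.07009 m/day.
In each layer the seepage velocity is v_i = q/n_i, so the layer transit time is t_i = b_i·n_i / q:
  layer 1 (fractured sandstone): t_1 = 5.33 × 0.12 / 0.07009 = 9.125 d
  layer 2 (coarse sand): t_2 = 4.77 × 0.23 / 0.07009 = 15.65 d
Total t = Σ t_i = 24.78 days.

24.8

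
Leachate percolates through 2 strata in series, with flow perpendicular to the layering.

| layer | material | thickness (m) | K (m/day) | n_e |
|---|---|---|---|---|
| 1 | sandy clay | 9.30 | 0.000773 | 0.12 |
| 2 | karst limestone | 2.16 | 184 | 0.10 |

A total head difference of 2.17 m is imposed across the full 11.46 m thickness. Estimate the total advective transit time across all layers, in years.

With flow normal to the layers, continuity requires the same specific discharge q through every layer.
Σ(b_i/K_i) = 9.30/0.000773 + 2.16/184 = 12031 d.
q = Δh / Σ(b_i/K_i) = 2.17 / 12031 = 0.0001804 m/day.
In each layer the seepage velocity is v_i = q/n_i, so the layer transit time is t_i = b_i·n_i / q:
  layer 1 (sandy clay): t_1 = 9.30 × 0.12 / 0.0001804 = 6187 d
  layer 2 (karst limestone): t_2 = 2.16 × 0.10 / 0.0001804 = 1198 d
Total t = Σ t_i = 7385 days = 20.22 years.

20.2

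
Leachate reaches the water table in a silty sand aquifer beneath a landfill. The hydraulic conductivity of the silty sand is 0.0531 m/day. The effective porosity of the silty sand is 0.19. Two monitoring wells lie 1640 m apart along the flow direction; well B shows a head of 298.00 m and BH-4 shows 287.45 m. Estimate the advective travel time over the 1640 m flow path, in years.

Hydraulic gradient i = (298.00 − 287.45) / 1640 = 10.55 / 1640 = 0.006433.
Darcy flux q = K · i = 0.05310 × 0.006433 = 0.0003416 m/day.
Seepage velocity v = q / n_e = 0.0003416 / 0.19 = 0.001798 m/day.
Travel time t = L / v = 1640 / 0.001798 = 9.122e+05 days = 2497 years.

2500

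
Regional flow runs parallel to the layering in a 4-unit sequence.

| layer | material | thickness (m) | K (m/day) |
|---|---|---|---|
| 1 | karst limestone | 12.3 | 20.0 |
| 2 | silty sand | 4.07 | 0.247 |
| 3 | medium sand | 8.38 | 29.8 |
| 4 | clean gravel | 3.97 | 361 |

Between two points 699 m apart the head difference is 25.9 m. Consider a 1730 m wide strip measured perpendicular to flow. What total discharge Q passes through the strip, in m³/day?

Flow is parallel to layering, so each bed carries its own Darcy discharge and the transmissivities add.
Σ(K_i·b_i) = 20.0×12.3 + 0.247×4.07 + 29.8×8.38 + 361×3.97 = 1930 m²/day.
Hydraulic gradient i = Δh / L = 25.9 / 699 = 0.03705.
Q = Σ(K_i·b_i) · W · i = 1930 × 1730 × 0.03705 = 1.237e+05 m³/day.

124000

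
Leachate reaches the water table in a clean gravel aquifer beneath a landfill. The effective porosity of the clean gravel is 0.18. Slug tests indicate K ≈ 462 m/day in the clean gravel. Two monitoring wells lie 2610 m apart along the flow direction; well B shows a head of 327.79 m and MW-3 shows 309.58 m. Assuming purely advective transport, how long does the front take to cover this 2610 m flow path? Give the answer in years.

Hydraulic gradient i = (327.79 − 309.58) / 2610 = 18.21 / 2610 = 0.006977.
Darcy flux q = K · i = 462.0 × 0.006977 = 3.223 m/day.
Seepage velocity v = q / n_e = 3.223 / 0.18 = 17.91 m/day.
Travel time t = L / v = 2610 / 17.91 = 145.7 days = 0.3990 years.

0.399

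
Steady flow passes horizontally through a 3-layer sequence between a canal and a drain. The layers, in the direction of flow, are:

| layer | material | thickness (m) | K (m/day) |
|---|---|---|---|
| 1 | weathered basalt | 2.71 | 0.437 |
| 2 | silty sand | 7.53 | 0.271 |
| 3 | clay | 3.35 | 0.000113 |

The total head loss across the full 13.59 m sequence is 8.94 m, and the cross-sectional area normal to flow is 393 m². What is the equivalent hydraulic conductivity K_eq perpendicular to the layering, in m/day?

0.000458

Flow is perpendicular to layering, so the layers act in series and the equivalent K is the thickness-weighted harmonic mean.
Total thickness L = 2.71 + 7.53 + 3.35 = 13.59 m.
Σ(b_i/K_i) = 2.71/0.437 + 7.53/0.271 + 3.35/0.000113 = 29680 d.
K_eq = L / Σ(b_i/K_i) = 13.59 / 29680 = 0.0004579 m/day.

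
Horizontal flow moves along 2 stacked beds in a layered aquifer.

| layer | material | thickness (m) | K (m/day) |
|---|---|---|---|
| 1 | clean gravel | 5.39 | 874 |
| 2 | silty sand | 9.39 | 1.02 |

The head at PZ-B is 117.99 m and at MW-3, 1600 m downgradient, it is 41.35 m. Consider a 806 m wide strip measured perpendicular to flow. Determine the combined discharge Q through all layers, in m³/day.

Flow is parallel to layering, so each bed carries its own Darcy discharge and the transmissivities add.
Σ(K_i·b_i) = 874×5.39 + 1.02×9.39 = 4720 m²/day.
Hydraulic gradient i = (117.99 − 41.35) / 1600 = 76.64 / 1600 = 0.04790.
Q = Σ(K_i·b_i) · W · i = 4720 × 806 × 0.04790 = 1.822e+05 m³/day.

182000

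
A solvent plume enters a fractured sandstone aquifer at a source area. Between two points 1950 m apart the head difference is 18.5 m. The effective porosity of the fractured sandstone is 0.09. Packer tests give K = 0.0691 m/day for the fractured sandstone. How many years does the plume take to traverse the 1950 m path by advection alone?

Hydraulic gradient i = Δh / L = 18.5 / 1950 = 0.009487.
Darcy flux q = K · i = 0.06910 × 0.009487 = 0.0006556 m/day.
Seepage velocity v = q / n_e = 0.0006556 / 0.09 = 0.007284 m/day.
Travel time t = L / v = 1950 / 0.007284 = 2.677e+05 days = 732.9 years.

733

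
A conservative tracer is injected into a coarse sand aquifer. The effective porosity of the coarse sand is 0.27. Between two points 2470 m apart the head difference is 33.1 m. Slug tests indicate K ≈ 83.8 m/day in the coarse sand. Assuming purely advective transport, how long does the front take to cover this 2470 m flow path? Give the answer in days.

Hydraulic gradient i = Δh / L = 33.1 / 2470 = 0.01340.
Darcy flux q = K · i = 83.80 × 0.01340 = 1.123 m/day.
Seepage velocity v = q / n_e = 1.123 / 0.27 = 4.159 m/day.
Travel time t = L / v = 2470 / 4.159 = 593.9 days.

594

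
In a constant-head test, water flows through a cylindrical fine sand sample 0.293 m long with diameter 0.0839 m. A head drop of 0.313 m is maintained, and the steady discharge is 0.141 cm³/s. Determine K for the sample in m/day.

Cross-sectional area A = π·(d/2)² = π × (0.0839/2)² = 0.005529 m².
Convert discharge: 0.141 cm³/s = 1.410e-07 m³/s.
Darcy's law rearranged: K = Q·L / (A·Δh) = 1.410e-07 × 0.293 / (0.005529 × 0.313) = 2.387e-05 m/s = 2.063 m/day.

2.06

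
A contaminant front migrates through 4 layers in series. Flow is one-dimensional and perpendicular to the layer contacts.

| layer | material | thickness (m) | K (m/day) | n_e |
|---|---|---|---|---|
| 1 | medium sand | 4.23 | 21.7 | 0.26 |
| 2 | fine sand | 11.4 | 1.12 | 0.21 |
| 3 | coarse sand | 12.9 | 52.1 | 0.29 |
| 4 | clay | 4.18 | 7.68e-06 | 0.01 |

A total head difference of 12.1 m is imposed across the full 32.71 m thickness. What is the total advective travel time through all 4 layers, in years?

896

With flow normal to the layers, continuity requires the same specific discharge q through every layer.
Σ(b_i/K_i) = 4.23/21.7 + 11.4/1.12 + 12.9/52.1 + 4.18/7.68e-06 = 5.443e+05 d.
q = Δh / Σ(b_i/K_i) = 12.1 / 5.443e+05 = 2.223e-05 m/day.
In each layer the seepage velocity is v_i = q/n_i, so the layer transit time is t_i = b_i·n_i / q:
  layer 1 (medium sand): t_1 = 4.23 × 0.26 / 2.223e-05 = 49471 d
  layer 2 (fine sand): t_2 = 11.4 × 0.21 / 2.223e-05 = 1.077e+05 d
  layer 3 (coarse sand): t_3 = 12.9 × 0.29 / 2.223e-05 = 1.683e+05 d
  layer 4 (clay): t_4 = 4.18 × 0.01 / 2.223e-05 = 1880 d
Total t = Σ t_i = 3.273e+05 days = 896.1 years.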